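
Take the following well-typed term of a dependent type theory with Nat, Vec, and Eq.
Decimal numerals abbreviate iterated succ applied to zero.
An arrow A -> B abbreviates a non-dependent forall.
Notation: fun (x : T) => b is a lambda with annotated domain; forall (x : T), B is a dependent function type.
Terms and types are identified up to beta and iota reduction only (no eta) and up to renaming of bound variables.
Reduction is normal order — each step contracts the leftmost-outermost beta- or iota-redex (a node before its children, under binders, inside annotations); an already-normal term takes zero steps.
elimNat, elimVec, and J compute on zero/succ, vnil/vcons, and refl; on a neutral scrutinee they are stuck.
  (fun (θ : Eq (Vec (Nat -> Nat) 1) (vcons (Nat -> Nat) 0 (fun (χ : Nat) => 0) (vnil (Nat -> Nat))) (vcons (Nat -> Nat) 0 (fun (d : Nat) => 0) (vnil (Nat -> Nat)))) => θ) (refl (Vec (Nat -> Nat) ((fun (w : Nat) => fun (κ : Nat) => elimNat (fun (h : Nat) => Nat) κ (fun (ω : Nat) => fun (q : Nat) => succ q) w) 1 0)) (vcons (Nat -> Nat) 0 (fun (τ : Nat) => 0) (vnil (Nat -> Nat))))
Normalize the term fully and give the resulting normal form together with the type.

normal form:
  refl (Vec (Nat -> Nat) 1) (vcons (Nat -> Nat) 0 (fun (θ : Nat) => 0) (vnil (Nat -> Nat)))
inferred type:
  Eq (Vec (Nat -> Nat) 1) (vcons (Nat -> Nat) 0 (fun (θ : Nat) => 0) (vnil (Nat -> Nat))) (vcons (Nat -> Nat) 0 (fun (χ : Nat) => 0) (vnil (Nat -> Nat)))


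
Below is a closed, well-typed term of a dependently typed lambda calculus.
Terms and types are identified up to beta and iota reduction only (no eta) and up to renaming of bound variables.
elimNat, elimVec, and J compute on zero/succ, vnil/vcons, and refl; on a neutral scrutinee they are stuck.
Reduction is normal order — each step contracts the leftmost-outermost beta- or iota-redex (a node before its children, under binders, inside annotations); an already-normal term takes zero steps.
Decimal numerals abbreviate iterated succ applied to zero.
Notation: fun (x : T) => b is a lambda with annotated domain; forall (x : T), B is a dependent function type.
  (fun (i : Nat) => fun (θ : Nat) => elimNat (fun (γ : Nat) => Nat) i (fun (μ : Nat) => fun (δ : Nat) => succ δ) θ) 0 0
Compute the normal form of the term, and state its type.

reduced normal form:
  0
inferred type:
  Nat


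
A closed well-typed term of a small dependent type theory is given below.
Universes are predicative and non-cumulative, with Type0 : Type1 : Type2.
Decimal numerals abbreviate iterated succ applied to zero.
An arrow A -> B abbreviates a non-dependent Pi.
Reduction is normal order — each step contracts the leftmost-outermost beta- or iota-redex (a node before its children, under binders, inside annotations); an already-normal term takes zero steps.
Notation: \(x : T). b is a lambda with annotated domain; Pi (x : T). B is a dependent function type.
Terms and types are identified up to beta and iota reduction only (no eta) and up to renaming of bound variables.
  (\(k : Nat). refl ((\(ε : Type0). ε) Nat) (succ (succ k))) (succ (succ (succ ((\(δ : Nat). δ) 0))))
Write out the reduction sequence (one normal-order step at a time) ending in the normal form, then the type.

reduction (normal order):
  (\(k : Nat). refl ((\(ε : Type0). ε) Nat) (succ (succ k))) (succ (succ (succ ((\(δ : Nat). δ) 0))))
  ~> refl ((\(k : Type0). k) Nat) (succ (succ (succ (succ (succ ((\(ε : Nat). ε) 0))))))
  ~> refl Nat (succ (succ (succ (succ (succ ((\(k : Nat). k) 0))))))
  ~> refl Nat 5
type:
  Eq Nat 5 5


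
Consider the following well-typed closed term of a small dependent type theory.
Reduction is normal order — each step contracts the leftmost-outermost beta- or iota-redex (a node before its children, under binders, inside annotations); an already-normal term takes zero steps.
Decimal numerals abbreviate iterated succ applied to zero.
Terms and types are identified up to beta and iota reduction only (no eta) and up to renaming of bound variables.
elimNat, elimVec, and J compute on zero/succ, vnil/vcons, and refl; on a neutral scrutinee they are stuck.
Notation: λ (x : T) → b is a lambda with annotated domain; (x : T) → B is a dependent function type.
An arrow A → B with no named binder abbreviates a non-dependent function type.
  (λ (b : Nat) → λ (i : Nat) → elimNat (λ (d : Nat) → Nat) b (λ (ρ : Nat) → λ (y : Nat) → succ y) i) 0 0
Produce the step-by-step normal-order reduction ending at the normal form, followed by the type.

normal-order reduction:
  (λ (b : Nat) → λ (i : Nat) → elimNat (λ (d : Nat) → Nat) b (λ (ρ : Nat) → λ (y : Nat) → succ y) i) 0 0
  ~> (λ (b : Nat) → elimNat (λ (i : Nat) → Nat) 0 (λ (d : Nat) → λ (ρ : Nat) → succ ρ) b) 0
  ~> elimNat (λ (b : Nat) → Nat) 0 (λ (i : Nat) → λ (d : Nat) → succ d) 0
  ~> 0
the term's type:
  Nat


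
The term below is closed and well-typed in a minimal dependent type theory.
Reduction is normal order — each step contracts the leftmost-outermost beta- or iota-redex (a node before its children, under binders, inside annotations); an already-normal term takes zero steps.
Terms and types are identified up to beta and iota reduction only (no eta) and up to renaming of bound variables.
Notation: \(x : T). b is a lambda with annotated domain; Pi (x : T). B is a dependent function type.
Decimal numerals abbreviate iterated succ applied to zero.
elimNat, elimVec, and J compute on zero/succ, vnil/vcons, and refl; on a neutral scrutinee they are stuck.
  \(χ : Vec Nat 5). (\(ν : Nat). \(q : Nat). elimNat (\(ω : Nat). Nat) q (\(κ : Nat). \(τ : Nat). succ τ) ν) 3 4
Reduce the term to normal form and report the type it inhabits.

normal form:
  \(χ : Vec Nat 5). 7
inferred type:
  Pi (χ : Vec Nat 5). Nat
observation: reduction starts at a beta-redex, and 12 normal-order steps reach the normal form.


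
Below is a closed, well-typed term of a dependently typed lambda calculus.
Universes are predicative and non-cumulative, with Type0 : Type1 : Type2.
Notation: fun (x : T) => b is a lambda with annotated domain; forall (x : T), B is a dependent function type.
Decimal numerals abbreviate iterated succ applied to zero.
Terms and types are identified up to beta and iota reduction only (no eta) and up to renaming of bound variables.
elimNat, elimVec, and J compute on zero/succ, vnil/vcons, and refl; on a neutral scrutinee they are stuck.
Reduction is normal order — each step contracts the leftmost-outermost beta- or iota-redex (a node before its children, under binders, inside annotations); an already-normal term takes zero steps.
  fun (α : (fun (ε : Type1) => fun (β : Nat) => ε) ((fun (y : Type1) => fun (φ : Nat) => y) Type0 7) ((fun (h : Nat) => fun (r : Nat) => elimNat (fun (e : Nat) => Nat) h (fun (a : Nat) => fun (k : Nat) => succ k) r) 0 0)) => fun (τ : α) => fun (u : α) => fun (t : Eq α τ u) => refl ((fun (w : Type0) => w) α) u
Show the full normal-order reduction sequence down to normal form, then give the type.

normal-order reduction:
  fun (α : (fun (ε : Type1) => fun (β : Nat) => ε) ((fun (y : Type1) => fun (φ : Nat) => y) Type0 7) ((fun (h : Nat) => fun (r : Nat) => elimNat (fun (e : Nat) => Nat) h (fun (a : Nat) => fun (k : Nat) => succ k) r) 0 0)) => fun (τ : α) => fun (u : α) => fun (t : Eq α τ u) => refl ((fun (w : Type0) => w) α) u
  ~> fun (α : (fun (ε : Nat) => (fun (β : Type1) => fun (y : Nat) => β) Type0 7) ((fun (φ : Nat) => fun (h : Nat) => elimNat (fun (r : Nat) => Nat) φ (fun (e : Nat) => fun (a : Nat) => succ a) h) 0 0)) => fun (k : α) => fun (τ : α) => fun (u : Eq α k τ) => refl ((fun (t : Type0) => t) α) τ
  ~> fun (α : (fun (ε : Type1) => fun (β : Nat) => ε) Type0 7) => fun (y : α) => fun (φ : α) => fun (h : Eq α y φ) => refl ((fun (r : Type0) => r) α) φ
  ~> fun (α : (fun (ε : Nat) => Type0) 7) => fun (β : α) => fun (y : α) => fun (φ : Eq α β y) => refl ((fun (h : Type0) => h) α) y
  ~> fun (α : Type0) => fun (ε : α) => fun (β : α) => fun (y : Eq α ε β) => refl ((fun (φ : Type0) => φ) α) β
  ~> fun (α : Type0) => fun (ε : α) => fun (β : α) => fun (y : Eq α ε β) => refl α β
inferred type:
  forall (α : Type0), forall (ε : α), forall (β : α), forall (y : Eq α ε β), Eq α β β


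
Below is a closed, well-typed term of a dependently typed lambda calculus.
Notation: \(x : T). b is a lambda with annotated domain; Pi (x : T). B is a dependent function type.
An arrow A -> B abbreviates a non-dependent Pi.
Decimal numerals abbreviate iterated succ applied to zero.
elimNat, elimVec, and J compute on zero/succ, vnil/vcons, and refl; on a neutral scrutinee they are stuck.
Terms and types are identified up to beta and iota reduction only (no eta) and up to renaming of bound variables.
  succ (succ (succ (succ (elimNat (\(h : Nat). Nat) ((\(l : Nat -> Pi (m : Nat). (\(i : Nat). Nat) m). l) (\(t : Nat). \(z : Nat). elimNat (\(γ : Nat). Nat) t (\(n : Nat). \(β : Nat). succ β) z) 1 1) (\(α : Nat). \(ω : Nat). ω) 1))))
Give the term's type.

inferred type:
  Nat


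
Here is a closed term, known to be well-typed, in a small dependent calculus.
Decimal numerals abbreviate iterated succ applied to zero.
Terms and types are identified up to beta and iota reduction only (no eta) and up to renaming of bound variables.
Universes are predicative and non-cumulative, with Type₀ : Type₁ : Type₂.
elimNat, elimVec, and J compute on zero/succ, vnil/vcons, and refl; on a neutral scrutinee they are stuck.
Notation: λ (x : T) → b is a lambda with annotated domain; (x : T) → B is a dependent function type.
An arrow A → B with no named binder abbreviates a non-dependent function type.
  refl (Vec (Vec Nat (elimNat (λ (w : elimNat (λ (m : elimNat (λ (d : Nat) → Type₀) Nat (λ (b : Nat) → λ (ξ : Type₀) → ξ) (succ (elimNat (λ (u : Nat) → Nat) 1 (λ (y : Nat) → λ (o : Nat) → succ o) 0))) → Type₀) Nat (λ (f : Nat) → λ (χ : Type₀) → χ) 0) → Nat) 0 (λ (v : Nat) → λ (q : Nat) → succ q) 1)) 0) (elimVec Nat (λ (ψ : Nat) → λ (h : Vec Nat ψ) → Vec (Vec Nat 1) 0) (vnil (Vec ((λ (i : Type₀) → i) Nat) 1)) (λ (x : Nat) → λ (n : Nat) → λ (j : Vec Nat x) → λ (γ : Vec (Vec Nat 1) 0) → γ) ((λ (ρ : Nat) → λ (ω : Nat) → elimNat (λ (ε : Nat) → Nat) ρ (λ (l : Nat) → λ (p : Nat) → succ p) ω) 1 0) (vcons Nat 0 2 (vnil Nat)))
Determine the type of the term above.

type:
  Eq (Vec (Vec Nat 1) 0) (vnil (Vec Nat 1)) (vnil (Vec Nat 1))


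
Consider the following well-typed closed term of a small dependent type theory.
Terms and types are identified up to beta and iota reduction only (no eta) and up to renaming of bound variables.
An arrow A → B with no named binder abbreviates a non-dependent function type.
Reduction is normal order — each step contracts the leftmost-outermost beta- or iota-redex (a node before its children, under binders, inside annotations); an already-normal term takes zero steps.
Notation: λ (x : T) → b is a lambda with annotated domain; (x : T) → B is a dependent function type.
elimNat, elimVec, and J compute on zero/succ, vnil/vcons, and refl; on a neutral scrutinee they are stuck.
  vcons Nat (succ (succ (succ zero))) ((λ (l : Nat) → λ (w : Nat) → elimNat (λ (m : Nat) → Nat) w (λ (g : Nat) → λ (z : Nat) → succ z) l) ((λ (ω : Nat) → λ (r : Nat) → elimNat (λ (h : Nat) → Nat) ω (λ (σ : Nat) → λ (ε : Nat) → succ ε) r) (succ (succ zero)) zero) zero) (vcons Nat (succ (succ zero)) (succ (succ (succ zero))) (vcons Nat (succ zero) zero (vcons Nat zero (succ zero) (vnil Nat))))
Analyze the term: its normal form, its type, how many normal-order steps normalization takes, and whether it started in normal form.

normal form:
  vcons Nat (succ (succ (succ zero))) (succ (succ zero)) (vcons Nat (succ (succ zero)) (succ (succ (succ zero))) (vcons Nat (succ zero) zero (vcons Nat zero (succ zero) (vnil Nat))))
the term's type:
  Vec Nat (succ (succ (succ (succ zero))))
steps to reach normal form (normal order): 12
already normal: no
first redex: a beta-redex


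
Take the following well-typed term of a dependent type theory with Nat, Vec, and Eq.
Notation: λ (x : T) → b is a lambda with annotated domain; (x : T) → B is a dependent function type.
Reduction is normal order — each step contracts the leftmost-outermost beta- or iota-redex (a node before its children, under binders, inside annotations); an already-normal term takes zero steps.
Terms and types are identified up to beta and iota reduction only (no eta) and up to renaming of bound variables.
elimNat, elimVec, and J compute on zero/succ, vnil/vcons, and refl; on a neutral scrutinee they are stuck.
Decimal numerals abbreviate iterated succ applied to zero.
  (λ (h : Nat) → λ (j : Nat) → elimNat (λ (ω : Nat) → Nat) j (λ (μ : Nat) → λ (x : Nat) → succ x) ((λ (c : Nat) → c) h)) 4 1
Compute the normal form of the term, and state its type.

reduced normal form:
  5
the term's type:
  Nat
observation: reduction starts at a beta-redex, and 16 normal-order steps reach the normal form.


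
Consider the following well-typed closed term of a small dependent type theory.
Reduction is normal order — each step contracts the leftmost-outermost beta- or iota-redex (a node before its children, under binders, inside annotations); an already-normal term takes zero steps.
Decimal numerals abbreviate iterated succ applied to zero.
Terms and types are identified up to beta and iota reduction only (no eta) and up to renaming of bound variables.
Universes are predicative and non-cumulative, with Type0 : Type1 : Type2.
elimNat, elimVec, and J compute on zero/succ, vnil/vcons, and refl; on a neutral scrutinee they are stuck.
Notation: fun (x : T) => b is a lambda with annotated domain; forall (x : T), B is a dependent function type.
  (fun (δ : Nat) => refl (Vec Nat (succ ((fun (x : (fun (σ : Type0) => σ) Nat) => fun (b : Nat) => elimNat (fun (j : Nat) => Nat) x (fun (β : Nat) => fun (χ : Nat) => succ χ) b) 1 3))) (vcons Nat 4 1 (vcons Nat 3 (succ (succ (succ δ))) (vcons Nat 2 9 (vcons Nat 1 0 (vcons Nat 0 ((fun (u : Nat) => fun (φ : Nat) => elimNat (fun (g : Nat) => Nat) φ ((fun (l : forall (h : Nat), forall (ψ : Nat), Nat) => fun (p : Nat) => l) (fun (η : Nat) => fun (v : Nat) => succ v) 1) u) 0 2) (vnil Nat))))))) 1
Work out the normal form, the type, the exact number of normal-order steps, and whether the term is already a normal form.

resulting normal form:
  refl (Vec Nat 5) (vcons Nat 4 1 (vcons Nat 3 4 (vcons Nat 2 9 (vcons Nat 1 0 (vcons Nat 0 2 (vnil Nat))))))
the term's type:
  Eq (Vec Nat 5) (vcons Nat 4 1 (vcons Nat 3 4 (vcons Nat 2 9 (vcons Nat 1 0 (vcons Nat 0 2 (vnil Nat)))))) (vcons Nat 4 1 (vcons Nat 3 4 (vcons Nat 2 9 (vcons Nat 1 0 (vcons Nat 0 2 (vnil Nat))))))
reduction steps (normal order): 16
term was already normal: no
first contracted redex: a beta-redex


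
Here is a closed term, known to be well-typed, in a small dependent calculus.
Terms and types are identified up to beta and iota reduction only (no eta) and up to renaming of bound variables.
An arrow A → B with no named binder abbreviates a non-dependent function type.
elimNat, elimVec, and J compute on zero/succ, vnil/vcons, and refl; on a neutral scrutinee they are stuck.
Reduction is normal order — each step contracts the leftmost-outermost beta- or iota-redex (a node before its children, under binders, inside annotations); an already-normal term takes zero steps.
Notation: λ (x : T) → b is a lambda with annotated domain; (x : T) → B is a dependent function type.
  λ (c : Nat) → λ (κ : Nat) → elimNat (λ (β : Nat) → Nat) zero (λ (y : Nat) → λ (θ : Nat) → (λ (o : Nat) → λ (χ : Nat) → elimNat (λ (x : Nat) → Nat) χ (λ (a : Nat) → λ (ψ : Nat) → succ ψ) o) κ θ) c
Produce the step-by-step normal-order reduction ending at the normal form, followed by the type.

normal-order reduction:
  λ (c : Nat) → λ (κ : Nat) → elimNat (λ (β : Nat) → Nat) zero (λ (y : Nat) → λ (θ : Nat) → (λ (o : Nat) → λ (χ : Nat) → elimNat (λ (x : Nat) → Nat) χ (λ (a : Nat) → λ (ψ : Nat) → succ ψ) o) κ θ) c
  ~> λ (c : Nat) → λ (κ : Nat) → elimNat (λ (β : Nat) → Nat) zero (λ (y : Nat) → λ (θ : Nat) → (λ (o : Nat) → elimNat (λ (χ : Nat) → Nat) o (λ (x : Nat) → λ (a : Nat) → succ a) κ) θ) c
  ~> λ (c : Nat) → λ (κ : Nat) → elimNat (λ (β : Nat) → Nat) zero (λ (y : Nat) → λ (θ : Nat) → elimNat (λ (o : Nat) → Nat) θ (λ (χ : Nat) → λ (x : Nat) → succ x) κ) c
inferred type:
  Nat → Nat → Nat


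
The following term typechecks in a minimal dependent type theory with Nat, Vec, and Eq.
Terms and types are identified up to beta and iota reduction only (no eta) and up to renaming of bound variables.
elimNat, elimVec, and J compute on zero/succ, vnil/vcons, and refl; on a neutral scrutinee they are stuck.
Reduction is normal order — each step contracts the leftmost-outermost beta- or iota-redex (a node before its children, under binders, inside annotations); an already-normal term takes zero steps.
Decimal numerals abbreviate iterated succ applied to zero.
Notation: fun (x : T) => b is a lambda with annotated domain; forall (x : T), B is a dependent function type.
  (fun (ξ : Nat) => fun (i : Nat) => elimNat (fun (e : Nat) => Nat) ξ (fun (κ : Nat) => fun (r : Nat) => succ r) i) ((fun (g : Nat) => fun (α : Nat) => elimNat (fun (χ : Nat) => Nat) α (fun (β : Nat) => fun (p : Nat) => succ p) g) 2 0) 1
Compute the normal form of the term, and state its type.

reduced normal form:
  3
type:
  Nat


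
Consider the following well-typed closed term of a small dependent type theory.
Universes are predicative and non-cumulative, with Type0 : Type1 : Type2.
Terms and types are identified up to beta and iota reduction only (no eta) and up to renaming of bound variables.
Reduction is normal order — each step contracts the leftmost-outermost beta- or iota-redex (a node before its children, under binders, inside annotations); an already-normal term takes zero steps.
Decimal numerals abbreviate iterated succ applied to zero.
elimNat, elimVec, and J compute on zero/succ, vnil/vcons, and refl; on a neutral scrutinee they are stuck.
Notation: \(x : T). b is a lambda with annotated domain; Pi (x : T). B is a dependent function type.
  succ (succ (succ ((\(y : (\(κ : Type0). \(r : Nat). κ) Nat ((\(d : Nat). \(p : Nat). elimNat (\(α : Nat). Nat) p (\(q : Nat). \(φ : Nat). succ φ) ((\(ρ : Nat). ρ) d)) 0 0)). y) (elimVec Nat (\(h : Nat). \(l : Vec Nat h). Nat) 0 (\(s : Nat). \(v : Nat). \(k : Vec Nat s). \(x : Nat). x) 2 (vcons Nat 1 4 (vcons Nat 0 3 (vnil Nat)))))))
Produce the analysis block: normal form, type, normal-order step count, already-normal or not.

normal form:
  3
type:
  Nat
normal-order step count: 12
started in normal form: no
first redex: a beta-redex


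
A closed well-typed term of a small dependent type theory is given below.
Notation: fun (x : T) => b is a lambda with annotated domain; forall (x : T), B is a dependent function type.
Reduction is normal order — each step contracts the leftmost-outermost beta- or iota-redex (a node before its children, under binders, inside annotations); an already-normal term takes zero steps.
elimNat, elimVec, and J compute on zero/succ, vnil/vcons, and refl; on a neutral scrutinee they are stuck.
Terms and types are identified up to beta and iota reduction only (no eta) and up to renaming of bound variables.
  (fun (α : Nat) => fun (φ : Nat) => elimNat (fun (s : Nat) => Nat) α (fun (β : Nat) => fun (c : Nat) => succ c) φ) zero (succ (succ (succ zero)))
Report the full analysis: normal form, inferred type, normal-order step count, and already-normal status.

normal form:
  succ (succ (succ zero))
inferred type:
  Nat
normal-order step count: 12
term was already normal: no
first contracted redex: a beta-redex


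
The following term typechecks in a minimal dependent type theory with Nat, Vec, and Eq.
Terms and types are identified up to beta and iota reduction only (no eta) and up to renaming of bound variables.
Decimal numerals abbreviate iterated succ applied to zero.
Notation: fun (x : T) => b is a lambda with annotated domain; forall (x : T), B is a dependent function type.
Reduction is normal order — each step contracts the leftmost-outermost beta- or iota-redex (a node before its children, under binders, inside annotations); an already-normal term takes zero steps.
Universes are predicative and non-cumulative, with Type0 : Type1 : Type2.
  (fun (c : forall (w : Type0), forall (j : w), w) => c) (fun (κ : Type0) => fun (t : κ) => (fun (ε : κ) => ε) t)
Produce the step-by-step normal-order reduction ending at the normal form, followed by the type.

normal-order reduction:
  (fun (c : forall (w : Type0), forall (j : w), w) => c) (fun (κ : Type0) => fun (t : κ) => (fun (ε : κ) => ε) t)
  ~> fun (c : Type0) => fun (w : c) => (fun (j : c) => j) w
  ~> fun (c : Type0) => fun (w : c) => w
inferred type:
  forall (c : Type0), forall (w : c), c


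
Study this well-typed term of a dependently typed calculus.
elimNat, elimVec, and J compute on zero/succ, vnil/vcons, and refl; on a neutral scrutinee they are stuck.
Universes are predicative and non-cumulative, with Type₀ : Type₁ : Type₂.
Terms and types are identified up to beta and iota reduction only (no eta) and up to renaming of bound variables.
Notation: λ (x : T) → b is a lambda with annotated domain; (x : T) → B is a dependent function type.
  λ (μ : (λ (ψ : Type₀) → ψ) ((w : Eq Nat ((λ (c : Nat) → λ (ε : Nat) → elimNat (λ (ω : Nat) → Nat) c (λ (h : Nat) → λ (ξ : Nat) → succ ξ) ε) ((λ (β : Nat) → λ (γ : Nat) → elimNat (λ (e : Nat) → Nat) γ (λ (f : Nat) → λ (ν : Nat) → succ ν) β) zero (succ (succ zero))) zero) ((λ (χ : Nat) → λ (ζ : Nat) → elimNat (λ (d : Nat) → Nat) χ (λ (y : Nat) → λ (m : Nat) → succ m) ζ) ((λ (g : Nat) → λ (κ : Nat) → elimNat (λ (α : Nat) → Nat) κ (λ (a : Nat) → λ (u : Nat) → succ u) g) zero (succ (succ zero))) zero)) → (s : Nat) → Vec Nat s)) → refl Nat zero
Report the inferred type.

the term's type:
  (μ : (ψ : Eq Nat (succ (succ zero)) (succ (succ zero))) → (w : Nat) → Vec Nat w) → Eq Nat zero zero


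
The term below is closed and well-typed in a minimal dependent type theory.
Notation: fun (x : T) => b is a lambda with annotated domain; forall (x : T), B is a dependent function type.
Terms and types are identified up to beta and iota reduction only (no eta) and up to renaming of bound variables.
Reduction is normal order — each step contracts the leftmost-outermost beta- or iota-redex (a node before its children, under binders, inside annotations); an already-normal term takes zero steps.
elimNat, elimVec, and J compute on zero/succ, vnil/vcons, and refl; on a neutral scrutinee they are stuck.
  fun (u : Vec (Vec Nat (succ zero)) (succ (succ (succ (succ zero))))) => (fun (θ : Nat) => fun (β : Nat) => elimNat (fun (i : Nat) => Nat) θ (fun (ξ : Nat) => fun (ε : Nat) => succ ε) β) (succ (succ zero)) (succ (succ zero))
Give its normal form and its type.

normal form:
  fun (u : Vec (Vec Nat (succ zero)) (succ (succ (succ (succ zero))))) => succ (succ (succ (succ zero)))
inferred type:
  forall (u : Vec (Vec Nat (succ zero)) (succ (succ (succ (succ zero))))), Nat


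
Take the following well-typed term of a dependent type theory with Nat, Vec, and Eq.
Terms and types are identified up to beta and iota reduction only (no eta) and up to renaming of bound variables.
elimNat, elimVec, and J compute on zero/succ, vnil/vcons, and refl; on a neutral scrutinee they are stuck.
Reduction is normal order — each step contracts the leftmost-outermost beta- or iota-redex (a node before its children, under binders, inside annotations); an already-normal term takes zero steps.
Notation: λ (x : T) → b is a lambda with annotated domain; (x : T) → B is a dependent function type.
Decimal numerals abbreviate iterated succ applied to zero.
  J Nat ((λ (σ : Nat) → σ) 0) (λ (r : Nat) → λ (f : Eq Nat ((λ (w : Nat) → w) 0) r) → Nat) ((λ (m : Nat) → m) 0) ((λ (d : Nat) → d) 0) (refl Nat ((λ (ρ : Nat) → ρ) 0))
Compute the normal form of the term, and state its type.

reduced normal form:
  0
inferred type:
  Nat


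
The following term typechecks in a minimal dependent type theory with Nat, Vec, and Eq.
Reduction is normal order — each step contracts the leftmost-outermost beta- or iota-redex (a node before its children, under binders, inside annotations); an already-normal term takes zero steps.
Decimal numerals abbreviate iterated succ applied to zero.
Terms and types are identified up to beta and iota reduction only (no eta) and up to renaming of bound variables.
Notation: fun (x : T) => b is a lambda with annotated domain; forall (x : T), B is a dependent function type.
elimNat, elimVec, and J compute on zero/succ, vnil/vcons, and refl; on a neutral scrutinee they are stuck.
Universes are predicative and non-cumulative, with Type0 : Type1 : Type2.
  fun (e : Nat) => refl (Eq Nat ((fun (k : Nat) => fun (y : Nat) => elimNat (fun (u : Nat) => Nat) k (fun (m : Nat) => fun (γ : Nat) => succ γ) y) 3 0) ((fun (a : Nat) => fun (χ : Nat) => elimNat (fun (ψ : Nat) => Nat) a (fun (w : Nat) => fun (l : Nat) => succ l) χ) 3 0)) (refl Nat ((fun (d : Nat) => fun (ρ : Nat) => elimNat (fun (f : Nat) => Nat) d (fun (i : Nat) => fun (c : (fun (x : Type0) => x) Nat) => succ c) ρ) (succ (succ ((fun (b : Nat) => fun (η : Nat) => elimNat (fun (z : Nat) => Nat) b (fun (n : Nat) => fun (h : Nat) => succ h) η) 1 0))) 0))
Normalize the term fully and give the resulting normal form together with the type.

resulting normal form:
  fun (e : Nat) => refl (Eq Nat 3 3) (refl Nat 3)
inferred type:
  forall (e : Nat), Eq (Eq Nat 3 3) (refl Nat 3) (refl Nat 3)
observation: contracting a beta-redex first, the term normalizes in 12 steps.


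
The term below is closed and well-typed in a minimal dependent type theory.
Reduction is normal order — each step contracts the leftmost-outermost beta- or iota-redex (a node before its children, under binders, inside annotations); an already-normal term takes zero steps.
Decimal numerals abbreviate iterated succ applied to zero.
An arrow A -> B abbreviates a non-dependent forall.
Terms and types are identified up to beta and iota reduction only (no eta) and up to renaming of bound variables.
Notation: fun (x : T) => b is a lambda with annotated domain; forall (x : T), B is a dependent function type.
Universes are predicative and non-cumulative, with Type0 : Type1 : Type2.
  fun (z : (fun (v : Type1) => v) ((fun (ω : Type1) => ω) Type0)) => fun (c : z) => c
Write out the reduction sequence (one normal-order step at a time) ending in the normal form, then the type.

normal-order reduction:
  fun (z : (fun (v : Type1) => v) ((fun (ω : Type1) => ω) Type0)) => fun (c : z) => c
  ~> fun (z : (fun (v : Type1) => v) Type0) => fun (ω : z) => ω
  ~> fun (z : Type0) => fun (v : z) => v
inferred type:
  forall (z : Type0), z -> z


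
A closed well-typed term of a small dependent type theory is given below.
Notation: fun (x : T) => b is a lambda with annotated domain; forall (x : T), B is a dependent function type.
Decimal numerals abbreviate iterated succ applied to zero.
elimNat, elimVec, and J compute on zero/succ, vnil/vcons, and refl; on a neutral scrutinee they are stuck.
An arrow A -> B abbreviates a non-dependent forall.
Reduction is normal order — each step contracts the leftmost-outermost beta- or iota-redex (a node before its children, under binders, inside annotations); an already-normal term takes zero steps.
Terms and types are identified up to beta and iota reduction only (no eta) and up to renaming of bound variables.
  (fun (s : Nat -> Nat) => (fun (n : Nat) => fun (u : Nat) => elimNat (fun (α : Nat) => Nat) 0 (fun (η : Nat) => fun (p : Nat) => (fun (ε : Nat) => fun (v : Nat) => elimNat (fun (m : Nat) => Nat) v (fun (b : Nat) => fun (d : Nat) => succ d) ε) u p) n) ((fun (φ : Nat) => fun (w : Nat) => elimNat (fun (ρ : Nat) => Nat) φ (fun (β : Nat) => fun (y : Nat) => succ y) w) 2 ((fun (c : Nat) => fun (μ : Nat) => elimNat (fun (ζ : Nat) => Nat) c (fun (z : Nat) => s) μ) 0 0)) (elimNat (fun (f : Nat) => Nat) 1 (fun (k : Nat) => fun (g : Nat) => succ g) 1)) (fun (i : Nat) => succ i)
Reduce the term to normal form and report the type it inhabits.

reduced normal form:
  4
the term's type:
  Nat
observation: contracting a beta-redex first, the term normalizes in 29 steps.


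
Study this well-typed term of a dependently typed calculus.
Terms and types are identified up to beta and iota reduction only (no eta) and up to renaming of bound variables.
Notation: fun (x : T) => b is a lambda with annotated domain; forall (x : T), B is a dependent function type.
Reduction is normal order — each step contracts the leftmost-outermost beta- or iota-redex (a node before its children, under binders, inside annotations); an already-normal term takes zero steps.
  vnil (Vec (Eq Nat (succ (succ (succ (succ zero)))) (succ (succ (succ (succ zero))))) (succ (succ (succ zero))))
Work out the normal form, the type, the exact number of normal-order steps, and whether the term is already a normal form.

normal form:
  vnil (Vec (Eq Nat (succ (succ (succ (succ zero)))) (succ (succ (succ (succ zero))))) (succ (succ (succ zero))))
inferred type:
  Vec (Vec (Eq Nat (succ (succ (succ (succ zero)))) (succ (succ (succ (succ zero))))) (succ (succ (succ zero)))) zero
reduction steps (normal order): 0
term was already normal: yes


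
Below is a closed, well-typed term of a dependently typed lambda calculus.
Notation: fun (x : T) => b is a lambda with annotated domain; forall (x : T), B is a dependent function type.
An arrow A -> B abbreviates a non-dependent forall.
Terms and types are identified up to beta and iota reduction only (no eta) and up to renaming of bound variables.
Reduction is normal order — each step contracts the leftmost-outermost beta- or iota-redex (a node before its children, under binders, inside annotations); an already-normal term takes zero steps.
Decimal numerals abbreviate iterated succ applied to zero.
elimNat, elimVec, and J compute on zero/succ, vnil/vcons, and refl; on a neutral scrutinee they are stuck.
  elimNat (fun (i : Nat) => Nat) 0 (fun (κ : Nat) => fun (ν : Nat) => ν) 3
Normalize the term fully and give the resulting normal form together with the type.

normal form:
  0
type:
  Nat


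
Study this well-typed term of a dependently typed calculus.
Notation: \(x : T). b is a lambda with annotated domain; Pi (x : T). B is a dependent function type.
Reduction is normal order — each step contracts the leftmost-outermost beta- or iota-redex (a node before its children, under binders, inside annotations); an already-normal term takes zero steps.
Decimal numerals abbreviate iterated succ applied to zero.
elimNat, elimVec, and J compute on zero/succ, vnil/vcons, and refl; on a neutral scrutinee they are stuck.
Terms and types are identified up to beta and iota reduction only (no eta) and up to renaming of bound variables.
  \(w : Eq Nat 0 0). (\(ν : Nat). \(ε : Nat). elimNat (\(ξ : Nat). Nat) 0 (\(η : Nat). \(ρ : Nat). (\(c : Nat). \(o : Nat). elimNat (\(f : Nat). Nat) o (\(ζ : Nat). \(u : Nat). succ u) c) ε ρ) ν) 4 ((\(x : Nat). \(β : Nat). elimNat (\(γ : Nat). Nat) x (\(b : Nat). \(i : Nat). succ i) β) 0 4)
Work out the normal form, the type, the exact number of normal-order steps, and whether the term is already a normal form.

normal form:
  \(w : Eq Nat 0 0). 16
type:
  Pi (w : Eq Nat 0 0). Nat
steps to reach normal form (normal order): 135
term was already normal: no
first redex: a beta-redex


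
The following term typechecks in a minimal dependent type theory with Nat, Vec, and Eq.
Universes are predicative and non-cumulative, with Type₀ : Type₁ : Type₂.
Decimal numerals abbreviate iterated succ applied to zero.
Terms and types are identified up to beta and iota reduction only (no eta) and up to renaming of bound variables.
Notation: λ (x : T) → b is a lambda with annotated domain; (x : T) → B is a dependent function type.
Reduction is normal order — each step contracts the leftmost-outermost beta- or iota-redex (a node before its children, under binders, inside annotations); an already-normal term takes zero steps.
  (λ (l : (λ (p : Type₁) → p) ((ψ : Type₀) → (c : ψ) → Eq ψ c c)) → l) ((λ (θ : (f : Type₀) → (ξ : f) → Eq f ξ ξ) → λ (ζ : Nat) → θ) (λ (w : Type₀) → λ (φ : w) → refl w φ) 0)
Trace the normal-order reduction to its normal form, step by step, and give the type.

normal-order reduction:
  (λ (l : (λ (p : Type₁) → p) ((ψ : Type₀) → (c : ψ) → Eq ψ c c)) → l) ((λ (θ : (f : Type₀) → (ξ : f) → Eq f ξ ξ) → λ (ζ : Nat) → θ) (λ (w : Type₀) → λ (φ : w) → refl w φ) 0)
  ~> (λ (l : (p : Type₀) → (ψ : p) → Eq p ψ ψ) → λ (c : Nat) → l) (λ (θ : Type₀) → λ (f : θ) → refl θ f) 0
  ~> (λ (l : Nat) → λ (p : Type₀) → λ (ψ : p) → refl p ψ) 0
  ~> λ (l : Type₀) → λ (p : l) → refl l p
inferred type:
  (l : Type₀) → (p : l) → Eq l p p


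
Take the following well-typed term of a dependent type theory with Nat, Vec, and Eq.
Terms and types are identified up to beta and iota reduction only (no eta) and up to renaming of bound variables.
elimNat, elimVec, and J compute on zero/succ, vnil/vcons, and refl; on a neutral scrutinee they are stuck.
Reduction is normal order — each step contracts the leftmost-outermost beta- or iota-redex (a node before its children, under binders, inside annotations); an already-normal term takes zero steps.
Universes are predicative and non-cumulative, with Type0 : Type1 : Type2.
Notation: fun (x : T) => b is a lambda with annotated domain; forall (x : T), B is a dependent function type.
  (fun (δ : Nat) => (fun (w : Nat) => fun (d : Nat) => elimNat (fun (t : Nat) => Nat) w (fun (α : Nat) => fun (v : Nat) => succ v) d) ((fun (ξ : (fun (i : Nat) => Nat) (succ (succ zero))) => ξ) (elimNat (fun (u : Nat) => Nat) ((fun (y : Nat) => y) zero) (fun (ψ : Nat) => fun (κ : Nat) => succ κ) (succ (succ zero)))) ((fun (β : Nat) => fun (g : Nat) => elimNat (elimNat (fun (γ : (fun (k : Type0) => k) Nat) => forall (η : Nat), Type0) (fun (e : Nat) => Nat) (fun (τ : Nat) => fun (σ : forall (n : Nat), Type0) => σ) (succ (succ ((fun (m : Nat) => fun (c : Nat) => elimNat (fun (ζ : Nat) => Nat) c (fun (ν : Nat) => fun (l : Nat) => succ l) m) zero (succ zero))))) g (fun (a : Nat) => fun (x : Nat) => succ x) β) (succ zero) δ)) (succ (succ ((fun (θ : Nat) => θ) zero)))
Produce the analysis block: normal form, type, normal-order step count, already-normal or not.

normal form:
  succ (succ (succ (succ (succ zero))))
inferred type:
  Nat
reduction steps (normal order): 29
term was already normal: no
first contracted redex: a beta-redex


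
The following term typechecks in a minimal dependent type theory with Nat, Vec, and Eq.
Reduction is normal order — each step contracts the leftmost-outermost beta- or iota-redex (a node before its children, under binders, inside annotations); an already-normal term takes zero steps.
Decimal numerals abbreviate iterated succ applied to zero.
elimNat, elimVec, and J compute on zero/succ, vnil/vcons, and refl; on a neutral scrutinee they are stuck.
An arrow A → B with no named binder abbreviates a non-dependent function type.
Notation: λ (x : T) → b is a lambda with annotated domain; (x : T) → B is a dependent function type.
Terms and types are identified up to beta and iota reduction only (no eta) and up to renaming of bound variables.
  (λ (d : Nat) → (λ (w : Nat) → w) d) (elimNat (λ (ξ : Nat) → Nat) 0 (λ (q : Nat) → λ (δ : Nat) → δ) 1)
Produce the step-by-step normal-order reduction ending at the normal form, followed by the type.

normal-order reduction sequence:
  (λ (d : Nat) → (λ (w : Nat) → w) d) (elimNat (λ (ξ : Nat) → Nat) 0 (λ (q : Nat) → λ (δ : Nat) → δ) 1)
  ~> (λ (d : Nat) → d) (elimNat (λ (w : Nat) → Nat) 0 (λ (ξ : Nat) → λ (q : Nat) → q) 1)
  ~> elimNat (λ (d : Nat) → Nat) 0 (λ (w : Nat) → λ (ξ : Nat) → ξ) 1
  ~> (λ (d : Nat) → λ (w : Nat) → w) 0 (elimNat (λ (ξ : Nat) → Nat) 0 (λ (q : Nat) → λ (δ : Nat) → δ) 0)
  ~> (λ (d : Nat) → d) (elimNat (λ (w : Nat) → Nat) 0 (λ (ξ : Nat) → λ (q : Nat) → q) 0)
  ~> elimNat (λ (d : Nat) → Nat) 0 (λ (w : Nat) → λ (ξ : Nat) → ξ) 0
  ~> 0
type:
  Nat


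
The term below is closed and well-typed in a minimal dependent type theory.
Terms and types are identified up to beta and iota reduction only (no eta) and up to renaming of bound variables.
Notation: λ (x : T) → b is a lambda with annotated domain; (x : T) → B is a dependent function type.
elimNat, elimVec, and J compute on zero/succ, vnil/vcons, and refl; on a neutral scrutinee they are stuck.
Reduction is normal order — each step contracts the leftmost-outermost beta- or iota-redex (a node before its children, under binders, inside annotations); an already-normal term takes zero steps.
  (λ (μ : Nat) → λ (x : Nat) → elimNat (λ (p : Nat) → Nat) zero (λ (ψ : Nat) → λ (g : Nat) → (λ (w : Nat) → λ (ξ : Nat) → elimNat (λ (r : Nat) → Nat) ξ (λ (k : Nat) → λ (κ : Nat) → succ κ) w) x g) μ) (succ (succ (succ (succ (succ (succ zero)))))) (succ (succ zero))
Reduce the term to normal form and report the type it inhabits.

resulting normal form:
  succ (succ (succ (succ (succ (succ (succ (succ (succ (succ (succ (succ zero)))))))))))
inferred type:
  Nat


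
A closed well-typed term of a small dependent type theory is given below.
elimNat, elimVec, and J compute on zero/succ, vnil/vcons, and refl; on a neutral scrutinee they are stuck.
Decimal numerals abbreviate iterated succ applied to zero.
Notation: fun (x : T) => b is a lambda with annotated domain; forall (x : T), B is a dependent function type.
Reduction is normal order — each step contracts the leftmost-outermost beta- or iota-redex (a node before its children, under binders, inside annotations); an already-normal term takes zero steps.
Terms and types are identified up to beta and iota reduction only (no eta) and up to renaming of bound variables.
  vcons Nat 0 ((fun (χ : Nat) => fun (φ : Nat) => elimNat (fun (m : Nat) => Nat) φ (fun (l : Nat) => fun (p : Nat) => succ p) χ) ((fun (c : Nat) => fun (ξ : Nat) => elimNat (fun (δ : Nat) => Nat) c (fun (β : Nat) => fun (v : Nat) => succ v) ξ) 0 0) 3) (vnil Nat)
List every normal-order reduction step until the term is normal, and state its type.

normal-order reduction sequence:
  vcons Nat 0 ((fun (χ : Nat) => fun (φ : Nat) => elimNat (fun (m : Nat) => Nat) φ (fun (l : Nat) => fun (p : Nat) => succ p) χ) ((fun (c : Nat) => fun (ξ : Nat) => elimNat (fun (δ : Nat) => Nat) c (fun (β : Nat) => fun (v : Nat) => succ v) ξ) 0 0) 3) (vnil Nat)
  ~> vcons Nat 0 ((fun (χ : Nat) => elimNat (fun (φ : Nat) => Nat) χ (fun (m : Nat) => fun (l : Nat) => succ l) ((fun (p : Nat) => fun (c : Nat) => elimNat (fun (ξ : Nat) => Nat) p (fun (δ : Nat) => fun (β : Nat) => succ β) c) 0 0)) 3) (vnil Nat)
  ~> vcons Nat 0 (elimNat (fun (χ : Nat) => Nat) 3 (fun (φ : Nat) => fun (m : Nat) => succ m) ((fun (l : Nat) => fun (p : Nat) => elimNat (fun (c : Nat) => Nat) l (fun (ξ : Nat) => fun (δ : Nat) => succ δ) p) 0 0)) (vnil Nat)
  ~> vcons Nat 0 (elimNat (fun (χ : Nat) => Nat) 3 (fun (φ : Nat) => fun (m : Nat) => succ m) ((fun (l : Nat) => elimNat (fun (p : Nat) => Nat) 0 (fun (c : Nat) => fun (ξ : Nat) => succ ξ) l) 0)) (vnil Nat)
  ~> vcons Nat 0 (elimNat (fun (χ : Nat) => Nat) 3 (fun (φ : Nat) => fun (m : Nat) => succ m) (elimNat (fun (l : Nat) => Nat) 0 (fun (p : Nat) => fun (c : Nat) => succ c) 0)) (vnil Nat)
  ~> vcons Nat 0 (elimNat (fun (χ : Nat) => Nat) 3 (fun (φ : Nat) => fun (m : Nat) => succ m) 0) (vnil Nat)
  ~> vcons Nat 0 3 (vnil Nat)
the term's type:
  Vec Nat 1


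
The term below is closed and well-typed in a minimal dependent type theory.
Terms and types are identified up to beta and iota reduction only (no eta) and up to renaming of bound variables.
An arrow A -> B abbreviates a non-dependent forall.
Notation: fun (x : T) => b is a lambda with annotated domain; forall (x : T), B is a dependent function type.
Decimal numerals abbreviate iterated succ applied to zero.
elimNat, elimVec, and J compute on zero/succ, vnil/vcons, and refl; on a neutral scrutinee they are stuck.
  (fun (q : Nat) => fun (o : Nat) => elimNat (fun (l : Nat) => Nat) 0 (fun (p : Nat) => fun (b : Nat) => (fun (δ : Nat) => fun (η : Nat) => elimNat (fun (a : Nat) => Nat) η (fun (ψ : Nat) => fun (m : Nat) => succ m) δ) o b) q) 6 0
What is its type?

type:
  Nat
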